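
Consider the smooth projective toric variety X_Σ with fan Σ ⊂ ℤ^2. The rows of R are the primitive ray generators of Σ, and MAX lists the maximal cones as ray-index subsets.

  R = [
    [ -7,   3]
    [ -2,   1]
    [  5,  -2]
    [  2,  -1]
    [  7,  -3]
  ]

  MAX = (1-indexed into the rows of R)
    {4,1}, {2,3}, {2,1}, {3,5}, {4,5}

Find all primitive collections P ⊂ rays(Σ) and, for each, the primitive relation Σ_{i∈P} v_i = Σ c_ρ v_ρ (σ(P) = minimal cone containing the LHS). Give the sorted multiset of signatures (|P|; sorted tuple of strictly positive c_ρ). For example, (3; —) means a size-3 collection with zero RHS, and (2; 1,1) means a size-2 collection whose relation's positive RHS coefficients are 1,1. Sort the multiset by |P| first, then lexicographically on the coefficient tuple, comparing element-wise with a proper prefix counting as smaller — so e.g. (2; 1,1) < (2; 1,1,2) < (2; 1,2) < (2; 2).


5 collections generate NE(X_Σ); each relation:

  • {1,5}:  v_{1} + v_{5} = 0  ⟹  sig = (2; —)
  • {2,4}:  v_{2} + v_{4} = 0  ⟹  sig = (2; —)
  • {1,3}:  v_{1} + v_{3} = v_{2}  ⟹  sig = (2; 1)
  • {2,5}:  v_{2} + v_{5} = v_{3}  ⟹  sig = (2; 1)
  • {3,4}:  v_{3} + v_{4} = v_{5}  ⟹  sig = (2; 1)

Sorted signature multiset PRS(X):
{ (2; —) ×2,  (2; 1) ×3 }


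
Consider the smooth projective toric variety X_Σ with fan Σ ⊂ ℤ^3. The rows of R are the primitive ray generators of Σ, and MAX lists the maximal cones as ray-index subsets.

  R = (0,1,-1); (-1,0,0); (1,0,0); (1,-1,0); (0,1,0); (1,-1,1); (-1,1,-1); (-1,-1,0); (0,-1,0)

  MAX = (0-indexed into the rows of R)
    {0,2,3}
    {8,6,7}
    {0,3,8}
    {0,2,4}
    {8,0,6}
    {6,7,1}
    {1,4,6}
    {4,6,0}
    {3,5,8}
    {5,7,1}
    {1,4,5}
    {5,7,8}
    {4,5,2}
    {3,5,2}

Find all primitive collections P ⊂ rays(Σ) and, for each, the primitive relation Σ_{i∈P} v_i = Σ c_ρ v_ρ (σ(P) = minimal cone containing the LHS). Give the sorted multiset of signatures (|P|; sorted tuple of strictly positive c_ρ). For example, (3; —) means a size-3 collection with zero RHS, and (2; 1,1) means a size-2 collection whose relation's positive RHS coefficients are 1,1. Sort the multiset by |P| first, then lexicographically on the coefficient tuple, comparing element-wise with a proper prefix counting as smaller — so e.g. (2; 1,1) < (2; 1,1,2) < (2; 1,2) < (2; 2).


Σ has 15 primitive collections:

  • {1,2}:  v_{1} + v_{2} = 0  ⇒ sig = (2; —)
  • {4,8}:  v_{4} + v_{8} = 0  ⇒ sig = (2; —)
  • {5,6}:  v_{5} + v_{6} = 0  ⇒ sig = (2; —)
  • {0,1}:  v_{0} + v_{1} = v_{6}  ⇒ sig = (2; 1)
  • {0,5}:  v_{0} + v_{5} = v_{2}  ⇒ sig = (2; 1)
  • {1,3}:  v_{1} + v_{3} = v_{8}  ⇒ sig = (2; 1)
  • {1,8}:  v_{1} + v_{8} = v_{7}  ⇒ sig = (2; 1)
  • {2,6}:  v_{2} + v_{6} = v_{0}  ⇒ sig = (2; 1)
  • {2,7}:  v_{2} + v_{7} = v_{8}  ⇒ sig = (2; 1)
  • {2,8}:  v_{2} + v_{8} = v_{3}  ⇒ sig = (2; 1)
  • {3,4}:  v_{3} + v_{4} = v_{2}  ⇒ sig = (2; 1)
  • {4,7}:  v_{4} + v_{7} = v_{1}  ⇒ sig = (2; 1)
  • {0,7}:  v_{0} + v_{7} = v_{6} + v_{8}  ⇒ sig = (2; 1,1)
  • {3,6}:  v_{3} + v_{6} = v_{0} + v_{8}  ⇒ sig = (2; 1,1)
  • {3,7}:  v_{3} + v_{7} = 2·v_{8}  ⇒ sig = (2; 2)

so the primitive-relation signature multiset is
    (2; —)
    (2; —)
    (2; —)
    (2; 1)
    (2; 1)
    (2; 1)
    (2; 1)
    (2; 1)
    (2; 1)
    (2; 1)
    (2; 1)
    (2; 1)
    (2; 1,1)
    (2; 1,1)
    (2; 2)


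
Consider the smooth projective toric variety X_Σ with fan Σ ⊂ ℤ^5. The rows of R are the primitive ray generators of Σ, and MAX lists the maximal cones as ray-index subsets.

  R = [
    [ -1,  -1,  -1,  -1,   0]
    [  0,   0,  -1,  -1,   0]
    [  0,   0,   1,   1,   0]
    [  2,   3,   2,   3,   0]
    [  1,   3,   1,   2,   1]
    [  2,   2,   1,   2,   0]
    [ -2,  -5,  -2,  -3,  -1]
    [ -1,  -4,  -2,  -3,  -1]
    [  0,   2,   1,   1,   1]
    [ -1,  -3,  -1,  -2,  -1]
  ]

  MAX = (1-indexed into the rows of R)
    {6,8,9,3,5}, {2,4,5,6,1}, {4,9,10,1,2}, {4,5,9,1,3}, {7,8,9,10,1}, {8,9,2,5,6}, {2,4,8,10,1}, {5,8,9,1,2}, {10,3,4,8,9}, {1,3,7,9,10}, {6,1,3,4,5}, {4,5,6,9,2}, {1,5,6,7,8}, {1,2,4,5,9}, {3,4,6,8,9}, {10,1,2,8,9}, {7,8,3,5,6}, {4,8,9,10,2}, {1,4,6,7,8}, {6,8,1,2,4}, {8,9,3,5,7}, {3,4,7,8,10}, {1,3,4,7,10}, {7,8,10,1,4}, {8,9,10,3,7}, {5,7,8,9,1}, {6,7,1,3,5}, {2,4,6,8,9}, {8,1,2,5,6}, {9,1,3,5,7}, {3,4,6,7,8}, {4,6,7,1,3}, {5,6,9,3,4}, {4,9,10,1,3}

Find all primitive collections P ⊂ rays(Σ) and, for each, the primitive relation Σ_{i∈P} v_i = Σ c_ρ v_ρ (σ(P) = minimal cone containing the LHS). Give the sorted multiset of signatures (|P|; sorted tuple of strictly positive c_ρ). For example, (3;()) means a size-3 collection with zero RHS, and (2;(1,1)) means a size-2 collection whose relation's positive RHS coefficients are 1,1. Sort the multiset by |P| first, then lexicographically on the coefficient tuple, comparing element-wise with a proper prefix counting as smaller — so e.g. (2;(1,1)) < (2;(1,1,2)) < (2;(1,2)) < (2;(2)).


Δ(Σ) — 10 vertices, 11 min non-faces:

  P = {2,3}:  v_{2} + v_{3} = 0 — sig = (2;())
  P = {5,10}:  v_{5} + v_{10} = 0 — sig = (2;())
  P = {2,7}:  v_{2} + v_{7} = v_{1} + v_{8} — sig = (2;(1,1))
  P = {6,10}:  v_{6} + v_{10} = v_{4} + v_{8} — sig = (2;(1,1))
  P = {1,3,8}:  v_{1} + v_{3} + v_{8} = v_{7} — sig = (3;(1))
  P = {1,6,9}:  v_{1} + v_{6} + v_{9} = v_{5} — sig = (3;(1))
  P = {4,5,8}:  v_{4} + v_{5} + v_{8} = v_{6} — sig = (3;(1))
  P = {4,7,9}:  v_{4} + v_{7} + v_{9} = v_{3} — sig = (3;(1))
  P = {4,5,7}:  v_{4} + v_{5} + v_{7} = v_{1} + v_{3} + v_{6} — sig = (3;(1,1,1))
  P = {6,7,9}:  v_{6} + v_{7} + v_{9} = v_{3} + v_{5} + v_{8} — sig = (3;(1,1,1))
  P = {1,4,8,9}:  v_{1} + v_{4} + v_{8} + v_{9} = 0 — sig = (4;())

so the primitive-relation signature multiset is
    (2;())
    (2;())
    (2;(1,1))
    (2;(1,1))
    (3;(1))
    (3;(1))
    (3;(1))
    (3;(1))
    (3;(1,1,1))
    (3;(1,1,1))
    (4;())


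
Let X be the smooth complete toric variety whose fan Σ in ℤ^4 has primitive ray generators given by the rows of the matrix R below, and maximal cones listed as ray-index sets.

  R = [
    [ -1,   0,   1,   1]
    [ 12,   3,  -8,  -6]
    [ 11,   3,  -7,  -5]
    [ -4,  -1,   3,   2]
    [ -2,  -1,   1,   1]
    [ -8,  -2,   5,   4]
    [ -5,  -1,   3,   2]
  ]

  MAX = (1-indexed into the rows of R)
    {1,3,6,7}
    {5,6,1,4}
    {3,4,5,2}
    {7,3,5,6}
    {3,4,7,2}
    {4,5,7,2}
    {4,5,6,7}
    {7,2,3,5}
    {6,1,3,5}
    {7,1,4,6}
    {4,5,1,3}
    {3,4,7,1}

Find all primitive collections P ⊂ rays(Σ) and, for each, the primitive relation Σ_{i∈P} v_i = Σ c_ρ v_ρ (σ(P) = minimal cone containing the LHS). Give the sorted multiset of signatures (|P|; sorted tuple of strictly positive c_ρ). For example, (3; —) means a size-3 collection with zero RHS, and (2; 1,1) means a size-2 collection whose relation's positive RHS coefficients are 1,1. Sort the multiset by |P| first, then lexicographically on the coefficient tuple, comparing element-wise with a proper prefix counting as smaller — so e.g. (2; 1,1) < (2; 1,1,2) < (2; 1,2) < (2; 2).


Primitive collections (5):

  {1,2}:  v_{1} + v_{2} = v_{3}  →  sig = (2; 1)
  {2,6}:  v_{2} + v_{6} = v_{3} + v_{5} + v_{7}  →  sig = (2; 1,1,1)
  {1,5,7}:  v_{1} + v_{5} + v_{7} = v_{6}  →  sig = (3; 1)
  {3,4,6}:  v_{3} + v_{4} + v_{6} = v_{1}  →  sig = (3; 1)
  {3,4,5,7}:  v_{3} + v_{4} + v_{5} + v_{7} = 0  →  sig = (4; —)

Signatures (|P|; sorted positive RHS coefficients), sorted:
{ (2; 1),  (2; 1,1,1),  (3; 1) ×2,  (4; —) }


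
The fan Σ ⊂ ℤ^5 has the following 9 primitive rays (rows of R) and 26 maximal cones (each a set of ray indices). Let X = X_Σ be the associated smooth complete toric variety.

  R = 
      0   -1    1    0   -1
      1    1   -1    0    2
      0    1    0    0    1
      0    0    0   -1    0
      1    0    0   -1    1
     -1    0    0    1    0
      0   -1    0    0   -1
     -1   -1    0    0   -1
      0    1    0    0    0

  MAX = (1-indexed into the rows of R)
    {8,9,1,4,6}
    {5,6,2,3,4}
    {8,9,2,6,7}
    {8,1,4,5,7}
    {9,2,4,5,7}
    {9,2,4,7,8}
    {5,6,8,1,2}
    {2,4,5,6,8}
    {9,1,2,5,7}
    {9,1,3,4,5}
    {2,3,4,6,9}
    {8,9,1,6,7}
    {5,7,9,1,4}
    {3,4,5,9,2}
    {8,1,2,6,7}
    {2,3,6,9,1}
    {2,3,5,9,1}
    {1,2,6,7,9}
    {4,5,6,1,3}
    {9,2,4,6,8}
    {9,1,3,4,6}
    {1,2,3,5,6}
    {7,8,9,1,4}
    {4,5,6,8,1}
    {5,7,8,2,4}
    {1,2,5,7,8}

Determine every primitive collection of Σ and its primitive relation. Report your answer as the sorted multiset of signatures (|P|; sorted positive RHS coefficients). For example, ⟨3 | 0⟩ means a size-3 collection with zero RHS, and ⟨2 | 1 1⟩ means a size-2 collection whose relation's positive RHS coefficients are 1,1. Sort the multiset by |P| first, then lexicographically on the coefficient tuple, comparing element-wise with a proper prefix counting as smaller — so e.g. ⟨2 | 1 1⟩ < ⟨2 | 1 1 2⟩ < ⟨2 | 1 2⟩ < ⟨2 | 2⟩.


The 8 primitive collections of Σ (r=9, n=5):

  P={3,7}:  v_{3} + v_{7} = 0 — sig = ⟨2 | 0⟩
  P={3,8}:  v_{3} + v_{8} = v_{4} + v_{6} — sig = ⟨2 | 1 1⟩
  P={1,2,4}:  v_{1} + v_{2} + v_{4} = v_{5} — sig = ⟨3 | 1⟩
  P={4,6,7}:  v_{4} + v_{6} + v_{7} = v_{8} — sig = ⟨3 | 1⟩
  P={5,6,9}:  v_{5} + v_{6} + v_{9} = v_{3} — sig = ⟨3 | 1⟩
  P={5,8,9}:  v_{5} + v_{8} + v_{9} = v_{4} — sig = ⟨3 | 1⟩
  P={5,6,7}:  v_{5} + v_{6} + v_{7} = v_{1} + v_{2} + v_{8} — sig = ⟨3 | 1 1 1⟩
  P={1,2,8,9}:  v_{1} + v_{2} + v_{8} + v_{9} = 0 — sig = ⟨4 | 0⟩

Hence PRS(X_Σ) =
{ ⟨2 | 0⟩,  ⟨2 | 1 1⟩,  ⟨3 | 1⟩ ×4,  ⟨3 | 1 1 1⟩,  ⟨4 | 0⟩ }


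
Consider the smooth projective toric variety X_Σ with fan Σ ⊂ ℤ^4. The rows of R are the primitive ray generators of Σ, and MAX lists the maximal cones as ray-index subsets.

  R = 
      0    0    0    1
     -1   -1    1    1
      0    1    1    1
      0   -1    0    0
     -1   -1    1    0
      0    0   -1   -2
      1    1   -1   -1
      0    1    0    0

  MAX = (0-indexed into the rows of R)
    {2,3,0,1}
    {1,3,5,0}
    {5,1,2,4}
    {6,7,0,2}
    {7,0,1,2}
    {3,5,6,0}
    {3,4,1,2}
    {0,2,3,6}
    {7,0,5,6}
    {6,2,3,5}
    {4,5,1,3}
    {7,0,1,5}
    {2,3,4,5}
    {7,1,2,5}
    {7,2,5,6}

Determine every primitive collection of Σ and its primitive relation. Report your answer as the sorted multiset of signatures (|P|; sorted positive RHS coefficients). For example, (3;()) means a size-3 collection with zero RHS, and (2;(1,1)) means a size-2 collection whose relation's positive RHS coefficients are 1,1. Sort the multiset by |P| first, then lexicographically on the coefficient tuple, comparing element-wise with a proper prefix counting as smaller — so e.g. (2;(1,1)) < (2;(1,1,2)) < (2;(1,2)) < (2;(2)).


Minimal non-faces — 7 found among 8 rays, 15 max cones:

  P={1,6}:  v_{1} + v_{6} = 0  →  sig = (2;())
  P={3,7}:  v_{3} + v_{7} = 0  →  sig = (2;())
  P={0,4}:  v_{0} + v_{4} = v_{1}  →  sig = (2;(1))
  P={4,6}:  v_{4} + v_{6} = v_{2} + v_{3} + v_{5}  →  sig = (2;(1,1,1))
  P={4,7}:  v_{4} + v_{7} = v_{1} + v_{2} + v_{5}  →  sig = (2;(1,1,1))
  P={0,2,5}:  v_{0} + v_{2} + v_{5} = v_{7}  →  sig = (3;(1))
  P={1,2,3,5}:  v_{1} + v_{2} + v_{3} + v_{5} = v_{4}  →  sig = (4;(1))

so the primitive-relation signature multiset is
    |P|=2: 5 collections, coeffs (), (), (1), (1,1,1), (1,1,1)
    |P|=3: 1 collection, coeffs (1)
    |P|=4: 1 collection, coeffs (1)


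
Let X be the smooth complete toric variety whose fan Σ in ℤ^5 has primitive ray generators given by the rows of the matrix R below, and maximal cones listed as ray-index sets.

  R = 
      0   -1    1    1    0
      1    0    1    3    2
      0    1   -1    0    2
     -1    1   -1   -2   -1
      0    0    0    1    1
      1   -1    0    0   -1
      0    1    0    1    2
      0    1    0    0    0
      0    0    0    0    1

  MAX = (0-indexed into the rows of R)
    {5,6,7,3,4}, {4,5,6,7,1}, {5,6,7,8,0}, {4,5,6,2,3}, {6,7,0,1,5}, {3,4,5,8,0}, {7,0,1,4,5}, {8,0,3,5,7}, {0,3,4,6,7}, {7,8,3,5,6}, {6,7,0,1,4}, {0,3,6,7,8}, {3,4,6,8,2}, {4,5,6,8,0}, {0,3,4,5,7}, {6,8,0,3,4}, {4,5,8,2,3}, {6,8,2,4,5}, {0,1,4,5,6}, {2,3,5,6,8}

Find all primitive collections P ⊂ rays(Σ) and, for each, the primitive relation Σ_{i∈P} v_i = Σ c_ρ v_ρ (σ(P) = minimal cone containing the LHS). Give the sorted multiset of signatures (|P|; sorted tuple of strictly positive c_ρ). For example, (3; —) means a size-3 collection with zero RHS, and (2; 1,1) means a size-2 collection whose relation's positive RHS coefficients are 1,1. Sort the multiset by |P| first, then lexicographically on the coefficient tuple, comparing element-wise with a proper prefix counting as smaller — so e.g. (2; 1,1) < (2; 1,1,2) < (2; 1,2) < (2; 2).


Minimal non-faces — 9 found among 9 rays, 20 max cones:

  P={0,2}:  v_{0} + v_{2} = v_{4} + v_{8}  ⟹  sig = (2; 1,1)
  P={1,3}:  v_{1} + v_{3} = v_{4} + v_{7}  ⟹  sig = (2; 1,1)
  P={1,2}:  v_{1} + v_{2} = v_{4} + v_{5} + 2·v_{6}  ⟹  sig = (2; 1,1,2)
  P={1,8}:  v_{1} + v_{8} = v_{0} + v_{5} + 2·v_{6}  ⟹  sig = (2; 1,1,2)
  P={2,7}:  v_{2} + v_{7} = v_{3} + v_{5} + 2·v_{6}  ⟹  sig = (2; 1,1,2)
  P={4,7,8}:  v_{4} + v_{7} + v_{8} = v_{6}  ⟹  sig = (3; 1)
  P={0,3,5,6}:  v_{0} + v_{3} + v_{5} + v_{6} = 0  ⟹  sig = (4; —)
  P={0,4,5,6,7}:  v_{0} + v_{4} + v_{5} + v_{6} + v_{7} = v_{1}  ⟹  sig = (5; 1)
  P={3,4,5,6,8}:  v_{3} + v_{4} + v_{5} + v_{6} + v_{8} = v_{2}  ⟹  sig = (5; 1)

Sorted signature multiset PRS(X):
{ (2; 1,1) ×2,  (2; 1,1,2) ×3,  (3; 1),  (4; —),  (5; 1) ×2 }


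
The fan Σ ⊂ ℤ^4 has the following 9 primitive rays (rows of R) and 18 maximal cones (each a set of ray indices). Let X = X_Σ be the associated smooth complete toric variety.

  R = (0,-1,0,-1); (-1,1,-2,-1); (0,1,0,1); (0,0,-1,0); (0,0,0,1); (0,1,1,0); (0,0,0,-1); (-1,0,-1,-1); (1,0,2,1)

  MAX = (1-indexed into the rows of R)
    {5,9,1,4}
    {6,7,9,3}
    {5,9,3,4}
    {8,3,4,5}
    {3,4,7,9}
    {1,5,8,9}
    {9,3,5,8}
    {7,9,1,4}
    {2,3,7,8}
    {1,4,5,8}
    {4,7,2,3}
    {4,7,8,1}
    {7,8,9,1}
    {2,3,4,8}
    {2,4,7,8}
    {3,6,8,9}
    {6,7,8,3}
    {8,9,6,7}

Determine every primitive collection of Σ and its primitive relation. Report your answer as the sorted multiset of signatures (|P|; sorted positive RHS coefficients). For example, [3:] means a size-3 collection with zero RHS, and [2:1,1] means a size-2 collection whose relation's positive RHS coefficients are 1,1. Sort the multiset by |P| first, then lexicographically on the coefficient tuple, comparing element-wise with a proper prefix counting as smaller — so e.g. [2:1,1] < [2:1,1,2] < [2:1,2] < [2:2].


Σ has 12 primitive collections:

  {1,3}:  v_{1} + v_{3} = 0  →  sig = [2:]
  {5,7}:  v_{5} + v_{7} = 0  →  sig = [2:]
  {2,9}:  v_{2} + v_{9} = v_{3} + v_{7}  →  sig = [2:1,1]
  {4,6}:  v_{4} + v_{6} = v_{3} + v_{7}  →  sig = [2:1,1]
  {1,2}:  v_{1} + v_{2} = v_{4} + v_{7} + v_{8}  →  sig = [2:1,1,1]
  {1,6}:  v_{1} + v_{6} = v_{7} + v_{8} + v_{9}  →  sig = [2:1,1,1]
  {2,5}:  v_{2} + v_{5} = v_{3} + v_{4} + v_{8}  →  sig = [2:1,1,1]
  {5,6}:  v_{5} + v_{6} = v_{3} + v_{8} + v_{9}  →  sig = [2:1,1,1]
  {2,6}:  v_{2} + v_{6} = 2·v_{3} + 2·v_{7} + v_{8}  →  sig = [2:1,2,2]
  {4,8,9}:  v_{4} + v_{8} + v_{9} = 0  →  sig = [3:]
  {3,4,7,8}:  v_{3} + v_{4} + v_{7} + v_{8} = v_{2}  →  sig = [4:1]
  {3,7,8,9}:  v_{3} + v_{7} + v_{8} + v_{9} = v_{6}  →  sig = [4:1]

so the primitive-relation signature multiset is
[[2:], [2:], [2:1,1], [2:1,1], [2:1,1,1], [2:1,1,1], [2:1,1,1], [2:1,1,1], [2:1,2,2], [3:], [4:1], [4:1]]


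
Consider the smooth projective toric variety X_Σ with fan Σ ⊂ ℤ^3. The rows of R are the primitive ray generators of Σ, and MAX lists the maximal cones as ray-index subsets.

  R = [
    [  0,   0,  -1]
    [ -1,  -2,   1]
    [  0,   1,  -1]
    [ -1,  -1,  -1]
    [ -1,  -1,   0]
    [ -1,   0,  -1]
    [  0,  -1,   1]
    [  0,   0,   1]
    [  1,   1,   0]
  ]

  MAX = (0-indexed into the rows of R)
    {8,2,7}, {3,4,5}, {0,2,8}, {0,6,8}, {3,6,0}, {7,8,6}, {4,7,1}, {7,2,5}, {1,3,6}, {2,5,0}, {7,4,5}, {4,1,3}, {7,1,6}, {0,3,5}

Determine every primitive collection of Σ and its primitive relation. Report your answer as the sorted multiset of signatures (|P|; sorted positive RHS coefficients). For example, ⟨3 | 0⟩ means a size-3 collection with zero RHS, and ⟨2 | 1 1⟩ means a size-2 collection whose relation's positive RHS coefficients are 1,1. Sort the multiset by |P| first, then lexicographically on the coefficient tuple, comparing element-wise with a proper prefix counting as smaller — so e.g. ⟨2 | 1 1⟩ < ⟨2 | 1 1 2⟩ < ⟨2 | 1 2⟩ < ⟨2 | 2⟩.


Primitive collections (15):

  P={0,7}:  v_{0} + v_{7} = 0  ⇒ sig = ⟨2 | 0⟩
  P={2,6}:  v_{2} + v_{6} = 0  ⇒ sig = ⟨2 | 0⟩
  P={4,8}:  v_{4} + v_{8} = 0  ⇒ sig = ⟨2 | 0⟩
  P={0,4}:  v_{0} + v_{4} = v_{3}  ⇒ sig = ⟨2 | 1⟩
  P={1,2}:  v_{1} + v_{2} = v_{4}  ⇒ sig = ⟨2 | 1⟩
  P={1,8}:  v_{1} + v_{8} = v_{6}  ⇒ sig = ⟨2 | 1⟩
  P={2,4}:  v_{2} + v_{4} = v_{5}  ⇒ sig = ⟨2 | 1⟩
  P={3,7}:  v_{3} + v_{7} = v_{4}  ⇒ sig = ⟨2 | 1⟩
  P={3,8}:  v_{3} + v_{8} = v_{0}  ⇒ sig = ⟨2 | 1⟩
  P={4,6}:  v_{4} + v_{6} = v_{1}  ⇒ sig = ⟨2 | 1⟩
  P={5,6}:  v_{5} + v_{6} = v_{4}  ⇒ sig = ⟨2 | 1⟩
  P={5,8}:  v_{5} + v_{8} = v_{2}  ⇒ sig = ⟨2 | 1⟩
  P={0,1}:  v_{0} + v_{1} = v_{3} + v_{6}  ⇒ sig = ⟨2 | 1 1⟩
  P={2,3}:  v_{2} + v_{3} = v_{0} + v_{5}  ⇒ sig = ⟨2 | 1 1⟩
  P={1,5}:  v_{1} + v_{5} = 2·v_{4}  ⇒ sig = ⟨2 | 2⟩

Signatures (|P|; sorted positive RHS coefficients), sorted:
    |P|=2: 15 collections, coeffs (), (), (), (1), (1), (1), (1), (1), (1), (1), (1), (1), (1,1), (1,1), (2)


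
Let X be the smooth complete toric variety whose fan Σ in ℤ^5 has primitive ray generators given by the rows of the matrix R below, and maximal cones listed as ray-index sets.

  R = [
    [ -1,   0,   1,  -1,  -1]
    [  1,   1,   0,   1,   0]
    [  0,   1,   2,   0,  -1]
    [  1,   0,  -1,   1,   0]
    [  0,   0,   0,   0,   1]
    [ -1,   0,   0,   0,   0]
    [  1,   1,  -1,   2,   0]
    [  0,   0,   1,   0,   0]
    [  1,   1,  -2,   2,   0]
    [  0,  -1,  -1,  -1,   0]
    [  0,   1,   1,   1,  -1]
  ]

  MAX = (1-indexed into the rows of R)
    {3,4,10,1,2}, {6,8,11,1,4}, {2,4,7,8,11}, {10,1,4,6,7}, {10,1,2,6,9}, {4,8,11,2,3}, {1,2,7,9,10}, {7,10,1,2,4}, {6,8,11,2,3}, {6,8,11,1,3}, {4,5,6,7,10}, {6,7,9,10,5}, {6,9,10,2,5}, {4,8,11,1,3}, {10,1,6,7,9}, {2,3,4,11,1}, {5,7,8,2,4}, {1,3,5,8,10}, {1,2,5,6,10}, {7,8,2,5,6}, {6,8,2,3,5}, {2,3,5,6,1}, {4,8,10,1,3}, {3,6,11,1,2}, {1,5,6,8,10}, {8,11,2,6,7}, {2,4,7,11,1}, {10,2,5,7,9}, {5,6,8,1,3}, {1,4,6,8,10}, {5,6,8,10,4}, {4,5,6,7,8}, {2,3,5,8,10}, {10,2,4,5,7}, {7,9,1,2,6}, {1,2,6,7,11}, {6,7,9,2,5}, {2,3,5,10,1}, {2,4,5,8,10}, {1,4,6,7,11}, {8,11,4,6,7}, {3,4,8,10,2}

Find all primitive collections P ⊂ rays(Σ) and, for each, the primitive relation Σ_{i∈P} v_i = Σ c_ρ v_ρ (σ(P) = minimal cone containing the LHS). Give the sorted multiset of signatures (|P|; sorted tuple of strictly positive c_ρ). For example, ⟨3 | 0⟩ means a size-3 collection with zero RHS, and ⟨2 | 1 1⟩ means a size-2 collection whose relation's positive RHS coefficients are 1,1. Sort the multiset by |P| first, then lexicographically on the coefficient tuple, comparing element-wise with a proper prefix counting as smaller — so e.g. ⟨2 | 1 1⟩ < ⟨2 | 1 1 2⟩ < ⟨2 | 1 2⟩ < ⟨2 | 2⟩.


19 collections generate NE(X_Σ); each relation:

  • {8,9}:  v_{8} + v_{9} = v_{7}  ⟹  sig = ⟨2 | 1⟩
  • {3,7}:  v_{3} + v_{7} = v_{2} + v_{11}  ⟹  sig = ⟨2 | 1 1⟩
  • {10,11}:  v_{10} + v_{11} = v_{1} + v_{4}  ⟹  sig = ⟨2 | 1 1⟩
  • {3,9}:  v_{3} + v_{9} = v_{1} + v_{2} + v_{7}  ⟹  sig = ⟨2 | 1 1 1⟩
  • {5,11}:  v_{5} + v_{11} = v_{2} + v_{6} + v_{8}  ⟹  sig = ⟨2 | 1 1 1⟩
  • {4,9}:  v_{4} + v_{9} = 2·v_{7} + v_{10}  ⟹  sig = ⟨2 | 1 2⟩
  • {9,11}:  v_{9} + v_{11} = v_{1} + 2·v_{7}  ⟹  sig = ⟨2 | 1 2⟩
  • {1,4,5}:  v_{1} + v_{4} + v_{5} = 0  ⟹  sig = ⟨3 | 0⟩
  • {1,2,8}:  v_{1} + v_{2} + v_{8} = v_{3}  ⟹  sig = ⟨3 | 1⟩
  • {1,7,8}:  v_{1} + v_{7} + v_{8} = v_{11}  ⟹  sig = ⟨3 | 1⟩
  • {2,4,6}:  v_{2} + v_{4} + v_{6} = v_{7}  ⟹  sig = ⟨3 | 1⟩
  • {3,4,6}:  v_{3} + v_{4} + v_{6} = v_{11}  ⟹  sig = ⟨3 | 1⟩
  • {3,6,10}:  v_{3} + v_{6} + v_{10} = v_{1}  ⟹  sig = ⟨3 | 1⟩
  • {7,8,10}:  v_{7} + v_{8} + v_{10} = v_{4}  ⟹  sig = ⟨3 | 1⟩
  • {1,5,7}:  v_{1} + v_{5} + v_{7} = v_{2} + v_{6}  ⟹  sig = ⟨3 | 1 1⟩
  • {3,4,5}:  v_{3} + v_{4} + v_{5} = v_{2} + v_{8}  ⟹  sig = ⟨3 | 1 1⟩
  • {1,5,9}:  v_{1} + v_{5} + v_{9} = 2·v_{2} + 2·v_{6} + v_{10}  ⟹  sig = ⟨3 | 1 2 2⟩
  • {2,6,8,10}:  v_{2} + v_{6} + v_{8} + v_{10} = 0  ⟹  sig = ⟨4 | 0⟩
  • {2,6,7,10}:  v_{2} + v_{6} + v_{7} + v_{10} = v_{9}  ⟹  sig = ⟨4 | 1⟩

so the primitive-relation signature multiset is
{ ⟨2 | 1⟩,  ⟨2 | 1 1⟩ ×2,  ⟨2 | 1 1 1⟩ ×2,  ⟨2 | 1 2⟩ ×2,  ⟨3 | 0⟩,  ⟨3 | 1⟩ ×6,  ⟨3 | 1 1⟩ ×2,  ⟨3 | 1 2 2⟩,  ⟨4 | 0⟩,  ⟨4 | 1⟩ }


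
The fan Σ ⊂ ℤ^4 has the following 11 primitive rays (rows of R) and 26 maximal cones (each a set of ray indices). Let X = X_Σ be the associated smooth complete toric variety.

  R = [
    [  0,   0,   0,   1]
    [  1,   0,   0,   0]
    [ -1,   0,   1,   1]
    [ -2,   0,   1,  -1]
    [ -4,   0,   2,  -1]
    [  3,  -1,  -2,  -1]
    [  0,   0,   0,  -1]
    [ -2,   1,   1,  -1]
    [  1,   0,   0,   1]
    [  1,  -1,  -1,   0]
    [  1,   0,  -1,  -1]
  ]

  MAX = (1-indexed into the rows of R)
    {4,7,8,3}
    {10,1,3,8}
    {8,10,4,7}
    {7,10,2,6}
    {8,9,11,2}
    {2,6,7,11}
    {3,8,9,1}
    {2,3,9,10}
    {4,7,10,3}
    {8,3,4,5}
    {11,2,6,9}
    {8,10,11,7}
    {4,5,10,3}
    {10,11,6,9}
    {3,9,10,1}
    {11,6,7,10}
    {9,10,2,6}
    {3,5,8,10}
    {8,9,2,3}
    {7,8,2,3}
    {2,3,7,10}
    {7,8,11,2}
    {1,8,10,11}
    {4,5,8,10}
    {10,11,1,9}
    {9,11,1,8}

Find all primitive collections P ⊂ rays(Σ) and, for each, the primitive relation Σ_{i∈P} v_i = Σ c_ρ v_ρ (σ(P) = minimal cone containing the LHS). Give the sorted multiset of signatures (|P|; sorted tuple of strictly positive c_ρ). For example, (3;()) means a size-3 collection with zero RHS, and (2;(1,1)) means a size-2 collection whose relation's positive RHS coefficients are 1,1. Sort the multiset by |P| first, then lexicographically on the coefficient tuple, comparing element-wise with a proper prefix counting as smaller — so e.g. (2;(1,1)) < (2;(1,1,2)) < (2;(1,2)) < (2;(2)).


|primitive collections| = 23. Relations:

  • {1,7}:  v_{1} + v_{7} = 0  ⇒ sig = (2;())
  • {3,11}:  v_{3} + v_{11} = 0  ⇒ sig = (2;())
  • {1,2}:  v_{1} + v_{2} = v_{9}  ⇒ sig = (2;(1))
  • {7,9}:  v_{7} + v_{9} = v_{2}  ⇒ sig = (2;(1))
  • {3,6}:  v_{3} + v_{6} = v_{2} + v_{10}  ⇒ sig = (2;(1,1))
  • {4,9}:  v_{4} + v_{9} = v_{3} + v_{7}  ⇒ sig = (2;(1,1))
  • {5,9}:  v_{5} + v_{9} = v_{3} + v_{4}  ⇒ sig = (2;(1,1))
  • {6,8}:  v_{6} + v_{8} = v_{7} + v_{11}  ⇒ sig = (2;(1,1))
  • {1,4}:  v_{1} + v_{4} = v_{3} + v_{8} + v_{10}  ⇒ sig = (2;(1,1,1))
  • {1,6}:  v_{1} + v_{6} = v_{9} + v_{10} + v_{11}  ⇒ sig = (2;(1,1,1))
  • {2,5}:  v_{2} + v_{5} = v_{3} + v_{4} + v_{7}  ⇒ sig = (2;(1,1,1))
  • {4,11}:  v_{4} + v_{11} = v_{7} + v_{8} + v_{10}  ⇒ sig = (2;(1,1,1))
  • {5,6}:  v_{5} + v_{6} = v_{4} + v_{7} + v_{10}  ⇒ sig = (2;(1,1,1))
  • {5,11}:  v_{5} + v_{11} = v_{4} + v_{8} + v_{10}  ⇒ sig = (2;(1,1,1))
  • {2,4}:  v_{2} + v_{4} = v_{3} + 2·v_{7}  ⇒ sig = (2;(1,2))
  • {4,6}:  v_{4} + v_{6} = 2·v_{7} + v_{10}  ⇒ sig = (2;(1,2))
  • {5,7}:  v_{5} + v_{7} = 2·v_{4}  ⇒ sig = (2;(2))
  • {1,5}:  v_{1} + v_{5} = 2·v_{3} + 2·v_{8} + 2·v_{10}  ⇒ sig = (2;(2,2,2))
  • {8,9,10}:  v_{8} + v_{9} + v_{10} = 0  ⇒ sig = (3;())
  • {2,8,10}:  v_{2} + v_{8} + v_{10} = v_{7}  ⇒ sig = (3;(1))
  • {2,10,11}:  v_{2} + v_{10} + v_{11} = v_{6}  ⇒ sig = (3;(1))
  • {3,4,8,10}:  v_{3} + v_{4} + v_{8} + v_{10} = v_{5}  ⇒ sig = (4;(1))
  • {3,7,8,10}:  v_{3} + v_{7} + v_{8} + v_{10} = v_{4}  ⇒ sig = (4;(1))

so the primitive-relation signature multiset is
    |P|=2: 18 collections, coeffs (), (), (1), (1), (1,1), (1,1), (1,1), (1,1), (1,1,1), (1,1,1), (1,1,1), (1,1,1), (1,1,1), (1,1,1), (1,2), (1,2), (2), (2,2,2)
    |P|=3: 3 collections, coeffs (), (1), (1)
    |P|=4: 2 collections, coeffs (1), (1)


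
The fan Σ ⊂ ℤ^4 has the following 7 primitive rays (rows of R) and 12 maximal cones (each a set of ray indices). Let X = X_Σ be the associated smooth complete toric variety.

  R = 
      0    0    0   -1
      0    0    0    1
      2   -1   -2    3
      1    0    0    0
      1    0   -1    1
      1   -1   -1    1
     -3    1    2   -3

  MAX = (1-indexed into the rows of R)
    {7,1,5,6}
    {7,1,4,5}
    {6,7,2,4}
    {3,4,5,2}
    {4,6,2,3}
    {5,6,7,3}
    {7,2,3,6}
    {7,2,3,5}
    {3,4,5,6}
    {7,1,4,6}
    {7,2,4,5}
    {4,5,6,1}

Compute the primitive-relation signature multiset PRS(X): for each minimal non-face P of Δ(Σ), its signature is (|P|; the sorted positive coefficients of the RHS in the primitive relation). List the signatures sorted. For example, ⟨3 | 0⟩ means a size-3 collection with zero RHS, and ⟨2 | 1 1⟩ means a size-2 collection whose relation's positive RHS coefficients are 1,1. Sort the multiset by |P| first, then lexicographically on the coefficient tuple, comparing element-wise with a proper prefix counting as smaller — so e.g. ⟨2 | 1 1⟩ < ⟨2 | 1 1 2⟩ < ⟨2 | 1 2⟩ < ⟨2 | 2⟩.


Minimal non-faces — 5 found among 7 rays, 12 max cones:

  {1,2}:  v_{1} + v_{2} = 0  ⇒ sig = ⟨2 | 0⟩
  {1,3}:  v_{1} + v_{3} = v_{5} + v_{6}  ⇒ sig = ⟨2 | 1 1⟩
  {3,4,7}:  v_{3} + v_{4} + v_{7} = 0  ⇒ sig = ⟨3 | 0⟩
  {2,5,6}:  v_{2} + v_{5} + v_{6} = v_{3}  ⇒ sig = ⟨3 | 1⟩
  {4,5,6,7}:  v_{4} + v_{5} + v_{6} + v_{7} = v_{1}  ⇒ sig = ⟨4 | 1⟩

Signatures (|P|; sorted positive RHS coefficients), sorted:
{ ⟨2 | 0⟩,  ⟨2 | 1 1⟩,  ⟨3 | 0⟩,  ⟨3 | 1⟩,  ⟨4 | 1⟩ }


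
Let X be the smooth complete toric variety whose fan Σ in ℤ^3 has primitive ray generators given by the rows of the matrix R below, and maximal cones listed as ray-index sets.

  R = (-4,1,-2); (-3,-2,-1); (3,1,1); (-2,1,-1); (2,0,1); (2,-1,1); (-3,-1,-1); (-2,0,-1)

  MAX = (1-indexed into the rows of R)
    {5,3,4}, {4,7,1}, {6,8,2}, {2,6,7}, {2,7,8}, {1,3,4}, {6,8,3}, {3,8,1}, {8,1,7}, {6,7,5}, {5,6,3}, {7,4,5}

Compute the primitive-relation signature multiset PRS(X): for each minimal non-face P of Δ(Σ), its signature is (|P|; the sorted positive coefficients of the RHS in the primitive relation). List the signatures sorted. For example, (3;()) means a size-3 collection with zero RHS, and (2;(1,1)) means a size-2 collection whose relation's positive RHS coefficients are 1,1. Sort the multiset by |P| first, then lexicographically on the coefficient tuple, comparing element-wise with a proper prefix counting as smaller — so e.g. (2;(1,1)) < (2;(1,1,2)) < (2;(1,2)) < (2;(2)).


|primitive collections| = 11. Relations:

  • {3,7}:  v_{3} + v_{7} = 0  →  sig = (2;())
  • {4,6}:  v_{4} + v_{6} = 0  →  sig = (2;())
  • {5,8}:  v_{5} + v_{8} = 0  →  sig = (2;())
  • {1,5}:  v_{1} + v_{5} = v_{4}  →  sig = (2;(1))
  • {1,6}:  v_{1} + v_{6} = v_{8}  →  sig = (2;(1))
  • {4,8}:  v_{4} + v_{8} = v_{1}  →  sig = (2;(1))
  • {2,3}:  v_{2} + v_{3} = v_{6} + v_{8}  →  sig = (2;(1,1))
  • {2,4}:  v_{2} + v_{4} = v_{7} + v_{8}  →  sig = (2;(1,1))
  • {2,5}:  v_{2} + v_{5} = v_{6} + v_{7}  →  sig = (2;(1,1))
  • {1,2}:  v_{1} + v_{2} = v_{7} + 2·v_{8}  →  sig = (2;(1,2))
  • {6,7,8}:  v_{6} + v_{7} + v_{8} = v_{2}  →  sig = (3;(1))

Hence PRS(X_Σ) =
    (2;())
    (2;())
    (2;())
    (2;(1))
    (2;(1))
    (2;(1))
    (2;(1,1))
    (2;(1,1))
    (2;(1,1))
    (2;(1,2))
    (3;(1))


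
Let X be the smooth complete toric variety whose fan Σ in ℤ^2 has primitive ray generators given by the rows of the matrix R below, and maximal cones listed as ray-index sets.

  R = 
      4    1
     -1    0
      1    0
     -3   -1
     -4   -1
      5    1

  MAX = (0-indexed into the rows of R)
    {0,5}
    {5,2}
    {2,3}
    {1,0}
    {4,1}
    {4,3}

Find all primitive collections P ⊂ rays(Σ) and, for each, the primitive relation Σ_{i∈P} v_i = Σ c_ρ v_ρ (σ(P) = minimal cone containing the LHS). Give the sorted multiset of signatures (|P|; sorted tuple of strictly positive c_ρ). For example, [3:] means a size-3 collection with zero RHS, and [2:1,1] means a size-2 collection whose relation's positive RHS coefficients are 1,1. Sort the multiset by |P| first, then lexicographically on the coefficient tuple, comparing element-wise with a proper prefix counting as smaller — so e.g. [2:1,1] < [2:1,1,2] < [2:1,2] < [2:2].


Primitive collections (9):

  P={0,4}:  v_{0} + v_{4} = 0  →  sig = [2:]
  P={1,2}:  v_{1} + v_{2} = 0  →  sig = [2:]
  P={0,2}:  v_{0} + v_{2} = v_{5}  →  sig = [2:1]
  P={0,3}:  v_{0} + v_{3} = v_{2}  →  sig = [2:1]
  P={1,3}:  v_{1} + v_{3} = v_{4}  →  sig = [2:1]
  P={1,5}:  v_{1} + v_{5} = v_{0}  →  sig = [2:1]
  P={2,4}:  v_{2} + v_{4} = v_{3}  →  sig = [2:1]
  P={4,5}:  v_{4} + v_{5} = v_{2}  →  sig = [2:1]
  P={3,5}:  v_{3} + v_{5} = 2·v_{2}  →  sig = [2:2]

Signatures (|P|; sorted positive RHS coefficients), sorted:
{ [2:] ×2,  [2:1] ×6,  [2:2] }


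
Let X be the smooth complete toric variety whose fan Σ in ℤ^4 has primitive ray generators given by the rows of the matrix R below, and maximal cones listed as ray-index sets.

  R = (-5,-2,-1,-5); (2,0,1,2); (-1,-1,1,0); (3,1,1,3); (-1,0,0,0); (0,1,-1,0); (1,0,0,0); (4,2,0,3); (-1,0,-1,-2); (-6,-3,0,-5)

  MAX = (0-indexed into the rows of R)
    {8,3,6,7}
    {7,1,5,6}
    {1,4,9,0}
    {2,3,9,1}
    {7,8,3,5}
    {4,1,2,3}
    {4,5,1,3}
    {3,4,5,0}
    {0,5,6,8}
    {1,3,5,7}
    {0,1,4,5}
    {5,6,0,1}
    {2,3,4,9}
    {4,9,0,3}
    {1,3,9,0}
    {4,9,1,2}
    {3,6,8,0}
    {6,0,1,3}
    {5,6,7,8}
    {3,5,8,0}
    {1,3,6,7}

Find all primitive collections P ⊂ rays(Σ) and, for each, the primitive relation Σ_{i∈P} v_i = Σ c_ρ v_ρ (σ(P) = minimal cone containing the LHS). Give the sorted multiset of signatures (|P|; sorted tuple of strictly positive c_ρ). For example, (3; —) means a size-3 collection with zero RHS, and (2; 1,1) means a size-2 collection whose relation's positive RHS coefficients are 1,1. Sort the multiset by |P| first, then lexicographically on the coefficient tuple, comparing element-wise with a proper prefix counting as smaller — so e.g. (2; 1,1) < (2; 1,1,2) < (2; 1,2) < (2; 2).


Primitive collections (18):

  • {4,6}:  v_{4} + v_{6} = 0  ⟹  sig = (2; —)
  • {0,2}:  v_{0} + v_{2} = v_{9}  ⟹  sig = (2; 1)
  • {0,7}:  v_{0} + v_{7} = v_{8}  ⟹  sig = (2; 1)
  • {1,8}:  v_{1} + v_{8} = v_{6}  ⟹  sig = (2; 1)
  • {2,5}:  v_{2} + v_{5} = v_{4}  ⟹  sig = (2; 1)
  • {2,7}:  v_{2} + v_{7} = v_{3}  ⟹  sig = (2; 1)
  • {2,8}:  v_{2} + v_{8} = v_{0} + v_{3}  ⟹  sig = (2; 1,1)
  • {4,7}:  v_{4} + v_{7} = v_{3} + v_{5}  ⟹  sig = (2; 1,1)
  • {5,9}:  v_{5} + v_{9} = v_{0} + v_{4}  ⟹  sig = (2; 1,1)
  • {7,9}:  v_{7} + v_{9} = v_{0} + v_{3}  ⟹  sig = (2; 1,1)
  • {2,6}:  v_{2} + v_{6} = v_{0} + v_{1} + v_{3}  ⟹  sig = (2; 1,1,1)
  • {4,8}:  v_{4} + v_{8} = v_{0} + v_{3} + v_{5}  ⟹  sig = (2; 1,1,1)
  • {6,9}:  v_{6} + v_{9} = 2·v_{0} + v_{1} + v_{3}  ⟹  sig = (2; 1,1,2)
  • {8,9}:  v_{8} + v_{9} = 2·v_{0} + v_{3}  ⟹  sig = (2; 1,2)
  • {3,5,6}:  v_{3} + v_{5} + v_{6} = v_{7}  ⟹  sig = (3; 1)
  • {0,1,3,5}:  v_{0} + v_{1} + v_{3} + v_{5} = 0  ⟹  sig = (4; —)
  • {0,1,3,4}:  v_{0} + v_{1} + v_{3} + v_{4} = v_{2}  ⟹  sig = (4; 1)
  • {1,3,4,9}:  v_{1} + v_{3} + v_{4} + v_{9} = 2·v_{2}  ⟹  sig = (4; 2)

Signatures (|P|; sorted positive RHS coefficients), sorted:
    (2; —)
    (2; 1)
    (2; 1)
    (2; 1)
    (2; 1)
    (2; 1)
    (2; 1,1)
    (2; 1,1)
    (2; 1,1)
    (2; 1,1)
    (2; 1,1,1)
    (2; 1,1,1)
    (2; 1,1,2)
    (2; 1,2)
    (3; 1)
    (4; —)
    (4; 1)
    (4; 2)


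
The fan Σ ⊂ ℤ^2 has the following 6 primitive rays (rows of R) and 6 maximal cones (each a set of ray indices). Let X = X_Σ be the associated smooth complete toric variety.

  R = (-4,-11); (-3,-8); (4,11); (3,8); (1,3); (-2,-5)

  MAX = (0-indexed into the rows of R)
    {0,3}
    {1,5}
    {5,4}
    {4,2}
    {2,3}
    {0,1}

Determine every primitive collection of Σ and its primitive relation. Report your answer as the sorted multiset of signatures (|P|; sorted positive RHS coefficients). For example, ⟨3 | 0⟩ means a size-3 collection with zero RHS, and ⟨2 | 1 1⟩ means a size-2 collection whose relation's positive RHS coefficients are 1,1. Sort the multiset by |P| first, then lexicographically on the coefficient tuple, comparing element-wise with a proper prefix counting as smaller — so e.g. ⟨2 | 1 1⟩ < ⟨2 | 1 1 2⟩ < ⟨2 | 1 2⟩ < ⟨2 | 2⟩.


9 minimal non-faces of Δ(Σ) (on 6 rays):

  {0,2}:  v_{0} + v_{2} = 0 — sig = ⟨2 | 0⟩
  {1,3}:  v_{1} + v_{3} = 0 — sig = ⟨2 | 0⟩
  {0,4}:  v_{0} + v_{4} = v_{1} — sig = ⟨2 | 1⟩
  {1,2}:  v_{1} + v_{2} = v_{4} — sig = ⟨2 | 1⟩
  {1,4}:  v_{1} + v_{4} = v_{5} — sig = ⟨2 | 1⟩
  {3,4}:  v_{3} + v_{4} = v_{2} — sig = ⟨2 | 1⟩
  {3,5}:  v_{3} + v_{5} = v_{4} — sig = ⟨2 | 1⟩
  {0,5}:  v_{0} + v_{5} = 2·v_{1} — sig = ⟨2 | 2⟩
  {2,5}:  v_{2} + v_{5} = 2·v_{4} — sig = ⟨2 | 2⟩

Signatures (|P|; sorted positive RHS coefficients), sorted:
{ ⟨2 | 0⟩ ×2,  ⟨2 | 1⟩ ×5,  ⟨2 | 2⟩ ×2 }


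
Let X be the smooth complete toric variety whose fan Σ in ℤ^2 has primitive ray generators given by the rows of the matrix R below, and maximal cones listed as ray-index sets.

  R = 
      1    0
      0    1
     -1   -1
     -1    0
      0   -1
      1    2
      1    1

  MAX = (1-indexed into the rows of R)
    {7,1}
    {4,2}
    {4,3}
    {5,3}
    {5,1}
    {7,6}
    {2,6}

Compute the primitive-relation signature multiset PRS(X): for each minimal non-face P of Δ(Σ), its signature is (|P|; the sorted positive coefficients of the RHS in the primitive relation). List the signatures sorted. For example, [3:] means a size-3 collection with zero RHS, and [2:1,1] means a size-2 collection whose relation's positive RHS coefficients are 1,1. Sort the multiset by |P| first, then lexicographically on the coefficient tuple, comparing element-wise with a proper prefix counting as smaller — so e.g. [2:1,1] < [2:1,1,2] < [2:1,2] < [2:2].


Σ has 14 primitive collections:

  P = {1,4}:  v_{1} + v_{4} = 0  ⇒ sig = [2:]
  P = {2,5}:  v_{2} + v_{5} = 0  ⇒ sig = [2:]
  P = {3,7}:  v_{3} + v_{7} = 0  ⇒ sig = [2:]
  P = {1,2}:  v_{1} + v_{2} = v_{7}  ⇒ sig = [2:1]
  P = {1,3}:  v_{1} + v_{3} = v_{5}  ⇒ sig = [2:1]
  P = {2,3}:  v_{2} + v_{3} = v_{4}  ⇒ sig = [2:1]
  P = {2,7}:  v_{2} + v_{7} = v_{6}  ⇒ sig = [2:1]
  P = {3,6}:  v_{3} + v_{6} = v_{2}  ⇒ sig = [2:1]
  P = {4,5}:  v_{4} + v_{5} = v_{3}  ⇒ sig = [2:1]
  P = {4,7}:  v_{4} + v_{7} = v_{2}  ⇒ sig = [2:1]
  P = {5,6}:  v_{5} + v_{6} = v_{7}  ⇒ sig = [2:1]
  P = {5,7}:  v_{5} + v_{7} = v_{1}  ⇒ sig = [2:1]
  P = {1,6}:  v_{1} + v_{6} = 2·v_{7}  ⇒ sig = [2:2]
  P = {4,6}:  v_{4} + v_{6} = 2·v_{2}  ⇒ sig = [2:2]

so the primitive-relation signature multiset is
[[2:], [2:], [2:], [2:1], [2:1], [2:1], [2:1], [2:1], [2:1], [2:1], [2:1], [2:1], [2:2], [2:2]]


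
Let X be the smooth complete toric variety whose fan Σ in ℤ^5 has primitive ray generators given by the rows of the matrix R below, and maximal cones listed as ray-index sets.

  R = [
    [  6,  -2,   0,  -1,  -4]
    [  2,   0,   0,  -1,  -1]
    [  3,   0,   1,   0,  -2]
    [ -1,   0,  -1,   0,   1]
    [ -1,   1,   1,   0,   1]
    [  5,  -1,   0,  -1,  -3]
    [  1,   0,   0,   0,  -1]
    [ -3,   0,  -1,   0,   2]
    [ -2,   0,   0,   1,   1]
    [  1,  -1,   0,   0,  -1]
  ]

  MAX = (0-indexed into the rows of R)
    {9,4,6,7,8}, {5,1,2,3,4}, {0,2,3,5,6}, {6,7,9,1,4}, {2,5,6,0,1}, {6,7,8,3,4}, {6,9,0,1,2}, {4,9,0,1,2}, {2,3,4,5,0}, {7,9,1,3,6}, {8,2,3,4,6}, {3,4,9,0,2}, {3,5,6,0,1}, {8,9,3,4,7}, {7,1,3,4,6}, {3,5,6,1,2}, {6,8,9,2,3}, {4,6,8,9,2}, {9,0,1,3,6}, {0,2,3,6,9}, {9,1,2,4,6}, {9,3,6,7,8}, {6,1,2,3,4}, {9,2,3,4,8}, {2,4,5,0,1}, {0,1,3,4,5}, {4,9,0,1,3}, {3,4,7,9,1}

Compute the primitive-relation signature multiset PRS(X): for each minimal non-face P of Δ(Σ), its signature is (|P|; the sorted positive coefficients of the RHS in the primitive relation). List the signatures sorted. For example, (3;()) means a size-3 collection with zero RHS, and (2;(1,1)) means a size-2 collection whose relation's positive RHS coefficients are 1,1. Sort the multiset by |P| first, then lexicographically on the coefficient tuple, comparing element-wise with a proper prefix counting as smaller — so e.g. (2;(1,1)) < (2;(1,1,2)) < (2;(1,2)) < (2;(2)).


12 minimal non-faces of Δ(Σ) (on 10 rays):

  P = {1,8}:  v_{1} + v_{8} = 0 ; sig = (2;())
  P = {2,7}:  v_{2} + v_{7} = 0 ; sig = (2;())
  P = {5,9}:  v_{5} + v_{9} = v_{0} ; sig = (2;(1))
  P = {5,7}:  v_{5} + v_{7} = v_{1} + v_{3} + v_{9} ; sig = (2;(1,1,1))
  P = {5,8}:  v_{5} + v_{8} = v_{2} + v_{3} + v_{9} ; sig = (2;(1,1,1))
  P = {0,7}:  v_{0} + v_{7} = v_{1} + v_{3} + 2·v_{9} ; sig = (2;(1,1,2))
  P = {0,8}:  v_{0} + v_{8} = v_{2} + v_{3} + 2·v_{9} ; sig = (2;(1,1,2))
  P = {4,5,6}:  v_{4} + v_{5} + v_{6} = v_{1} + v_{2} ; sig = (3;(1,1))
  P = {0,4,6}:  v_{0} + v_{4} + v_{6} = v_{1} + v_{2} + v_{9} ; sig = (3;(1,1,1))
  P = {3,4,6,9}:  v_{3} + v_{4} + v_{6} + v_{9} = 0 ; sig = (4;())
  P = {1,2,3,9}:  v_{1} + v_{2} + v_{3} + v_{9} = v_{5} ; sig = (4;(1))
  P = {0,1,2,3}:  v_{0} + v_{1} + v_{2} + v_{3} = 2·v_{5} ; sig = (4;(2))

Signatures (|P|; sorted positive RHS coefficients), sorted:
    (2;())
    (2;())
    (2;(1))
    (2;(1,1,1))
    (2;(1,1,1))
    (2;(1,1,2))
    (2;(1,1,2))
    (3;(1,1))
    (3;(1,1,1))
    (4;())
    (4;(1))
    (4;(2))


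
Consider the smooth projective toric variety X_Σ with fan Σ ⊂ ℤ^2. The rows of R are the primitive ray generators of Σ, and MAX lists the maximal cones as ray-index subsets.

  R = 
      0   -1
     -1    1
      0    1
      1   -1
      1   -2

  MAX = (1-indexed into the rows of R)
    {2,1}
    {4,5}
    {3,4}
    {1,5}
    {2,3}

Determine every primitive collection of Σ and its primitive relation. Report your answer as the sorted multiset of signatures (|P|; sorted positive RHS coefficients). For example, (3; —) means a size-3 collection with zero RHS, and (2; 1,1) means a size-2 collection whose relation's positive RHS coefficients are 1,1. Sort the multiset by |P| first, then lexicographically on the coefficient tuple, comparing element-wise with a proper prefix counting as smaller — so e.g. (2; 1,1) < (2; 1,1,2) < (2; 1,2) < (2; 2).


|primitive collections| = 5. Relations:

  • {1,3}:  v_{1} + v_{3} = 0  so sig = (2; —)
  • {2,4}:  v_{2} + v_{4} = 0  so sig = (2; —)
  • {1,4}:  v_{1} + v_{4} = v_{5}  so sig = (2; 1)
  • {2,5}:  v_{2} + v_{5} = v_{1}  so sig = (2; 1)
  • {3,5}:  v_{3} + v_{5} = v_{4}  so sig = (2; 1)

so the primitive-relation signature multiset is
    (2; —)
    (2; —)
    (2; 1)
    (2; 1)
    (2; 1)


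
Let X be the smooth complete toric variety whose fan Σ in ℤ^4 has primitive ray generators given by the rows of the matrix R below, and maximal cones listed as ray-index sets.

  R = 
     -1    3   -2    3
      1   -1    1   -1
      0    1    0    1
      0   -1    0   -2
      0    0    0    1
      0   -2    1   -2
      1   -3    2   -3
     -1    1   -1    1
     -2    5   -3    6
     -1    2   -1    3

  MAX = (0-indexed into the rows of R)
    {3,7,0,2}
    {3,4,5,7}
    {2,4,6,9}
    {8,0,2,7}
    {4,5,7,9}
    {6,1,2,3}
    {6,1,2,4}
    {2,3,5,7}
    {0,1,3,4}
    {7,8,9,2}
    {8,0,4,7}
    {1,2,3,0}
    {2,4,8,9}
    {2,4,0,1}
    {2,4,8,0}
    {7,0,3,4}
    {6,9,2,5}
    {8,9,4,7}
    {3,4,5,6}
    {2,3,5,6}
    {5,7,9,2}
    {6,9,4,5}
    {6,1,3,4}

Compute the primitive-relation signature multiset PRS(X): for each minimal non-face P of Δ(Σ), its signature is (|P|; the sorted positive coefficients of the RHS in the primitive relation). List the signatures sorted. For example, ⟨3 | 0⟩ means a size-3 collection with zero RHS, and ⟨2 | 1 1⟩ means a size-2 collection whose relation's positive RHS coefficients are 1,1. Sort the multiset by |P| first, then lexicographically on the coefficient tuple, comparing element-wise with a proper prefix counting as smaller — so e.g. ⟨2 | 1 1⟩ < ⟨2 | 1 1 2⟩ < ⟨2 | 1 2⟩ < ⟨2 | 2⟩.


|primitive collections| = 15. Relations:

  P={0,6}:  v_{0} + v_{6} = 0  so sig = ⟨2 | 0⟩
  P={1,7}:  v_{1} + v_{7} = 0  so sig = ⟨2 | 0⟩
  P={0,5}:  v_{0} + v_{5} = v_{7}  so sig = ⟨2 | 1⟩
  P={0,9}:  v_{0} + v_{9} = v_{8}  so sig = ⟨2 | 1⟩
  P={1,5}:  v_{1} + v_{5} = v_{6}  so sig = ⟨2 | 1⟩
  P={3,9}:  v_{3} + v_{9} = v_{7}  so sig = ⟨2 | 1⟩
  P={6,7}:  v_{6} + v_{7} = v_{5}  so sig = ⟨2 | 1⟩
  P={6,8}:  v_{6} + v_{8} = v_{9}  so sig = ⟨2 | 1⟩
  P={1,9}:  v_{1} + v_{9} = v_{2} + v_{4}  so sig = ⟨2 | 1 1⟩
  P={3,8}:  v_{3} + v_{8} = v_{0} + v_{7}  so sig = ⟨2 | 1 1⟩
  P={5,8}:  v_{5} + v_{8} = v_{7} + v_{9}  so sig = ⟨2 | 1 1⟩
  P={1,8}:  v_{1} + v_{8} = v_{0} + v_{2} + v_{4}  so sig = ⟨2 | 1 1 1⟩
  P={2,3,4}:  v_{2} + v_{3} + v_{4} = 0  so sig = ⟨3 | 0⟩
  P={2,4,7}:  v_{2} + v_{4} + v_{7} = v_{9}  so sig = ⟨3 | 1⟩
  P={2,4,5}:  v_{2} + v_{4} + v_{5} = v_{6} + v_{9}  so sig = ⟨3 | 1 1⟩

Signatures (|P|; sorted positive RHS coefficients), sorted:
[⟨2 | 0⟩, ⟨2 | 0⟩, ⟨2 | 1⟩, ⟨2 | 1⟩, ⟨2 | 1⟩, ⟨2 | 1⟩, ⟨2 | 1⟩, ⟨2 | 1⟩, ⟨2 | 1 1⟩, ⟨2 | 1 1⟩, ⟨2 | 1 1⟩, ⟨2 | 1 1 1⟩, ⟨3 | 0⟩, ⟨3 | 1⟩, ⟨3 | 1 1⟩]
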